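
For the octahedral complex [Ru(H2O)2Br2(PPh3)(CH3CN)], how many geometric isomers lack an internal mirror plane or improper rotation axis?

2

In an octahedral complex each vertex has one trans partner and four cis neighbours.
Systematic placement gives 6 geometric isomers: H2O cis, Br trans; H2O trans, Br trans; H2O cis, Br cis (3 arrangements, 2 chiral); H2O trans, Br cis.
Of these, 2 lack any improper symmetry element and so occur as enantiomeric pairs, giving 6 + 2 = 8 stereoisomers in total.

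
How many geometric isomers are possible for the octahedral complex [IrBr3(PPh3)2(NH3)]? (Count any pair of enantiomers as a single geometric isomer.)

In an octahedral complex each vertex has one trans partner and four cis neighbours.
Systematic placement gives 3 geometric isomers: Br mer, PPh3 trans; Br mer, PPh3 cis; Br fac, PPh3 cis.

3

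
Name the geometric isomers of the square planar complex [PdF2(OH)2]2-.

cis and trans

A square has two trans pairs of vertices; adjacent vertices are cis.
There are 2 geometric isomers: F cis; F trans.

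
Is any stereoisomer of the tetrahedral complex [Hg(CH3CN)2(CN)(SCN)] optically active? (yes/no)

All four vertices of a tetrahedron are equivalent and mutually adjacent, so cis/trans isomerism cannot arise.
Only one geometric arrangement is possible.

no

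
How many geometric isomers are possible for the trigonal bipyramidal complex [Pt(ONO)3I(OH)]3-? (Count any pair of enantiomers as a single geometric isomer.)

In a trigonal bipyramid the two axial positions differ from the three equatorial ones.
The distinct arrangements are (4 in all): I axial, OH axial; I axial, OH equatorial; I equatorial, OH axial; I equatorial, OH equatorial.

4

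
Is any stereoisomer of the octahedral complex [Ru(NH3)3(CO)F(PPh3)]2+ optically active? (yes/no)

yes

The six octahedral sites form three mutually perpendicular trans pairs.
Systematic placement gives 4 geometric isomers: NH3 mer (3 arrangements); NH3 fac (chiral).
One of these lacks any improper symmetry element and so occurs as an enantiomeric pair, giving 4 + 1 = 5 stereoisomers in total.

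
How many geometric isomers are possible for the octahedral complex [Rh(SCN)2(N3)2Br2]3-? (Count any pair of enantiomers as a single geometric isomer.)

An octahedron has six vertices in three trans pairs; every non-trans pair is cis.
Systematic placement gives 5 geometric isomers: SCN trans, N3 trans, Br trans; SCN cis, N3 cis, Br trans; SCN trans, N3 cis, Br cis; SCN cis, N3 cis, Br cis (chiral); SCN cis, N3 trans, Br cis.

5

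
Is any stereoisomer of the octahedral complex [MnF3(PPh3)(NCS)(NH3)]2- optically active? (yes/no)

yes

The six octahedral sites form three mutually perpendicular trans pairs.
Systematic placement gives 4 geometric isomers: F mer (3 arrangements); F fac (chiral).
One of these lacks any improper symmetry element and so occurs as an enantiomeric pair, giving 4 + 1 = 5 stereoisomers in total.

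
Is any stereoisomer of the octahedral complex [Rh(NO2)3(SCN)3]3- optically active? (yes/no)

no

In an octahedral complex each vertex has one trans partner and four cis neighbours.
Systematic placement gives 2 geometric isomers: NO2 mer; NO2 fac.
Each arrangement has an internal mirror plane or centre of symmetry, so none is chiral.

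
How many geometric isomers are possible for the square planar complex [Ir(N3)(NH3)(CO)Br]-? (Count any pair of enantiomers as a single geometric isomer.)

3

Working through the distinct placements yields 3 geometric isomers: (Br/N3 trans, CO/NH3 trans); (Br/NH3 trans, CO/N3 trans); (Br/CO trans, N3/NH3 trans).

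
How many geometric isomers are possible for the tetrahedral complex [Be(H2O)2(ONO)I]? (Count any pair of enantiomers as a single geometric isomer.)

All four vertices of a tetrahedron are equivalent and mutually adjacent, so cis/trans isomerism cannot arise.
Only one geometric arrangement is possible.

1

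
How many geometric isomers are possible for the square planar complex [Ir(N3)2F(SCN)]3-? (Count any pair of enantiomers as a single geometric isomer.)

In a square planar complex each vertex has one trans partner and two cis neighbours.
The distinct arrangements are (2 in all): N3 cis; N3 trans.

2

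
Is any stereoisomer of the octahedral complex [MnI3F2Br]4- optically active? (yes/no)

An octahedron has six vertices in three trans pairs; every non-trans pair is cis.
Working through the distinct placements yields 3 geometric isomers: I mer, F cis; I mer, F trans; I fac, F cis.
Each arrangement has an internal mirror plane or centre of symmetry, so none is chiral.

no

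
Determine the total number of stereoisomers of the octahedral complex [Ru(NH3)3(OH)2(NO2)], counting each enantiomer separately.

3

The distinct arrangements are (3 in all): NH3 mer, OH trans; NH3 mer, OH cis; NH3 fac, OH cis.
Each arrangement has an internal mirror plane or centre of symmetry, so none is chiral.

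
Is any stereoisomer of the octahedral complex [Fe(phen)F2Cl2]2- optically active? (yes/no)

yes

An octahedron has six vertices in three trans pairs; every non-trans pair is cis.
Each phen is bidentate and must span two cis positions.
Systematic placement gives 3 geometric isomers: F cis, Cl trans; F cis, Cl cis (chiral); F trans, Cl cis.
One of these lacks any improper symmetry element and so occurs as an enantiomeric pair, giving 3 + 1 = 4 stereoisomers in total.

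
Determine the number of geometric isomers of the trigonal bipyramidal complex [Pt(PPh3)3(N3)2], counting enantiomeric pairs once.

Working through the distinct placements yields 3 geometric isomers: N3 both axial; N3 one axial, one equatorial; N3 both equatorial.

3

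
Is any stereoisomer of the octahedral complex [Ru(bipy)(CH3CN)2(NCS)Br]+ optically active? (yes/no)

The six octahedral sites form three mutually perpendicular trans pairs.
Each bipy is bidentate and must span two cis positions.
There are 4 geometric isomers: CH3CN cis (3 arrangements, 2 chiral); CH3CN trans.
Of these, 2 lack any improper symmetry element and so occur as enantiomeric pairs, giving 4 + 2 = 6 stereoisomers in total.

yes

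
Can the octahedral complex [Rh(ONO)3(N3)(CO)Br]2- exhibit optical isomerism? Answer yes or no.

In an octahedral complex each vertex has one trans partner and four cis neighbours.
There are 4 geometric isomers: ONO mer (3 arrangements); ONO fac (chiral).
One of these lacks any improper symmetry element and so occurs as an enantiomeric pair, giving 4 + 1 = 5 stereoisomers in total.

yes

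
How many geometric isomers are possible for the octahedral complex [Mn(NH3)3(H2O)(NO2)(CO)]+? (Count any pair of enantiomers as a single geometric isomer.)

4

Working through the distinct placements yields 4 geometric isomers: NH3 mer (3 arrangements); NH3 fac (chiral).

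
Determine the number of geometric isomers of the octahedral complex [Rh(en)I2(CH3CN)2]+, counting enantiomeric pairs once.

An octahedron has six vertices in three trans pairs; every non-trans pair is cis.
Each en is bidentate and must span two cis positions.
Working through the distinct placements yields 3 geometric isomers: I cis, CH3CN trans; I cis, CH3CN cis (chiral); I trans, CH3CN cis.

3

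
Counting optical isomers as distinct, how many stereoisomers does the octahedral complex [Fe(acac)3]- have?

2

Each acac is bidentate and must span two cis positions.
Only one geometric arrangement is possible; it has no improper symmetry element, so it exists as a pair of enantiomers (2 stereoisomers).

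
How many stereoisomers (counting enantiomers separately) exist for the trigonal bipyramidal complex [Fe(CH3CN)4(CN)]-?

In a trigonal bipyramid the two axial positions differ from the three equatorial ones.
Systematic placement gives 2 geometric isomers: CN equatorial; CN axial.
Each arrangement has an internal mirror plane or centre of symmetry, so none is chiral.

2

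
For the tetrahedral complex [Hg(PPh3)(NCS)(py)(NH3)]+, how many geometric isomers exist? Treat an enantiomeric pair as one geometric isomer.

1

In a tetrahedral complex all four positions are equivalent and every pair of ligands is adjacent — there is no cis/trans distinction.
Only one geometric arrangement is possible; it has no improper symmetry element, so it exists as a pair of enantiomers (2 stereoisomers).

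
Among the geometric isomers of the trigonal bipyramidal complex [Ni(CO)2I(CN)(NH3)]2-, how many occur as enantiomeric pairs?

3

In a trigonal bipyramid the two axial positions differ from the three equatorial ones.
Exhaustive case analysis gives 7 geometric isomers.
Of these, 3 lack any improper symmetry element and so occur as enantiomeric pairs, giving 7 + 3 = 10 stereoisomers in total.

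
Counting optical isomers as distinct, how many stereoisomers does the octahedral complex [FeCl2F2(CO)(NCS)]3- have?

Working through the distinct placements yields 6 geometric isomers: Cl cis, F cis (3 arrangements, 2 chiral); Cl cis, F trans; Cl trans, F cis; Cl trans, F trans.
Of these, 2 lack any improper symmetry element and so occur as enantiomeric pairs, giving 6 + 2 = 8 stereoisomers in total.

8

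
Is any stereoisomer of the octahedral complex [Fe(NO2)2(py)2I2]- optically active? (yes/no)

yes

In an octahedral complex each vertex has one trans partner and four cis neighbours.
Working through the distinct placements yields 5 geometric isomers: NO2 trans, py trans, I trans; NO2 cis, py cis, I trans; NO2 cis, py trans, I cis; NO2 cis, py cis, I cis (chiral); NO2 trans, py cis, I cis.
One of these lacks any improper symmetry element and so occurs as an enantiomeric pair, giving 5 + 1 = 6 stereoisomers in total.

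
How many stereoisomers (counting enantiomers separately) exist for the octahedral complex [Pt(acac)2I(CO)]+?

3

The six octahedral sites form three mutually perpendicular trans pairs.
Each acac is bidentate and must span two cis positions.
The distinct arrangements are (2 in all): I and CO mutually trans; I and CO mutually cis (chiral).
One of these lacks any improper symmetry element and so occurs as an enantiomeric pair, giving 2 + 1 = 3 stereoisomers in total.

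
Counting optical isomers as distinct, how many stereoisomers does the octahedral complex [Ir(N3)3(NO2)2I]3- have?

3

Working through the distinct placements yields 3 geometric isomers: N3 mer, NO2 trans; N3 fac, NO2 cis; N3 mer, NO2 cis.
Each arrangement has an internal mirror plane or centre of symmetry, so none is chiral.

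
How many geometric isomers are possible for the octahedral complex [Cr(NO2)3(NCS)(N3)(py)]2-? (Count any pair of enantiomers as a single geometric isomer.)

In an octahedral complex each vertex has one trans partner and four cis neighbours.
Working through the distinct placements yields 4 geometric isomers: NO2 mer (3 arrangements); NO2 fac (chiral).

4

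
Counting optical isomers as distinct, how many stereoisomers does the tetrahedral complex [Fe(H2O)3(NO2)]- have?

All four vertices of a tetrahedron are equivalent and mutually adjacent, so cis/trans isomerism cannot arise.
Only one geometric arrangement is possible.

1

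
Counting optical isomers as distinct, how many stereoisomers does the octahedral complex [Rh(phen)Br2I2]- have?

The six octahedral sites form three mutually perpendicular trans pairs.
Each phen is bidentate and must span two cis positions.
There are 3 geometric isomers: Br trans, I cis; Br cis, I cis (chiral); Br cis, I trans.
One of these lacks any improper symmetry element and so occurs as an enantiomeric pair, giving 3 + 1 = 4 stereoisomers in total.

4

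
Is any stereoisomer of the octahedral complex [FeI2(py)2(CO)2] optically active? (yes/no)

In an octahedral complex each vertex has one trans partner and four cis neighbours.
There are 5 geometric isomers: I trans, py trans, CO trans; I cis, py cis, CO trans; I cis, py trans, CO cis; I cis, py cis, CO cis (chiral); I trans, py cis, CO cis.
One of these lacks any improper symmetry element and so occurs as an enantiomeric pair, giving 5 + 1 = 6 stereoisomers in total.

yes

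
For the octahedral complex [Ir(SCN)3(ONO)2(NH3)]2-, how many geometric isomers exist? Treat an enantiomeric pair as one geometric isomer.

Systematic placement gives 3 geometric isomers: SCN mer, ONO cis; SCN mer, ONO trans; SCN fac, ONO cis.

3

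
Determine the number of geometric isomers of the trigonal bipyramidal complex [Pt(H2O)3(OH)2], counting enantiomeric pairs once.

Systematic placement gives 3 geometric isomers: OH both equatorial; OH one axial, one equatorial; OH both axial.

3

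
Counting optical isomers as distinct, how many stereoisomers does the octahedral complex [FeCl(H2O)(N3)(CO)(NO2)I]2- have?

30

An octahedron has six vertices in three trans pairs; every non-trans pair is cis.
Exhaustive case analysis gives 15 geometric isomers.
Of these, 15 lack any improper symmetry element and so occur as enantiomeric pairs, giving 15 + 15 = 30 stereoisomers in total.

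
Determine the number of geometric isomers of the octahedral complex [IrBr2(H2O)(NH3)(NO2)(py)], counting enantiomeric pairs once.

9

In an octahedral complex each vertex has one trans partner and four cis neighbours.
Placing the ligands in turn and identifying arrangements related by rotation or reflection leaves 9 distinct geometric isomers.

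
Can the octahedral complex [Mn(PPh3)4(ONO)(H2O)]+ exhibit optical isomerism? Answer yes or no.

no

In an octahedral complex each vertex has one trans partner and four cis neighbours.
Working through the distinct placements yields 2 geometric isomers: ONO and H2O mutually trans; ONO and H2O mutually cis.
Each arrangement has an internal mirror plane or centre of symmetry, so none is chiral.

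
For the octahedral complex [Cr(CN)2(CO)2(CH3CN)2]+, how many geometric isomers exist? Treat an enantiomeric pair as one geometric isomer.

5

The distinct arrangements are (5 in all): CN trans, CO trans, CH3CN trans; CN cis, CO cis, CH3CN trans; CN cis, CO trans, CH3CN cis; CN cis, CO cis, CH3CN cis (chiral); CN trans, CO cis, CH3CN cis.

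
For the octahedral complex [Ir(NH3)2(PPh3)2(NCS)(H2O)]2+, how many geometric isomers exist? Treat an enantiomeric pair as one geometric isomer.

6

The six octahedral sites form three mutually perpendicular trans pairs.
Working through the distinct placements yields 6 geometric isomers: NH3 trans, PPh3 trans; NH3 cis, PPh3 cis (3 arrangements, 2 chiral); NH3 cis, PPh3 trans; NH3 trans, PPh3 cis.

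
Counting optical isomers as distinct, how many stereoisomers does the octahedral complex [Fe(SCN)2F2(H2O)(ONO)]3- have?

Systematic placement gives 6 geometric isomers: SCN trans, F trans; SCN cis, F trans; SCN trans, F cis; SCN cis, F cis (3 arrangements, 2 chiral).
Of these, 2 lack any improper symmetry element and so occur as enantiomeric pairs, giving 6 + 2 = 8 stereoisomers in total.

8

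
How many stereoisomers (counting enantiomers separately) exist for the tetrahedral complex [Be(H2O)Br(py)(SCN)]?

In a tetrahedral complex all four positions are equivalent and every pair of ligands is adjacent — there is no cis/trans distinction.
Only one geometric arrangement is possible; it has no improper symmetry element, so it exists as a pair of enantiomers (2 stereoisomers).

2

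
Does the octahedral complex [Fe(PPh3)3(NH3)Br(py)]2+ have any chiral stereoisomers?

yes

The six octahedral sites form three mutually perpendicular trans pairs.
There are 4 geometric isomers: PPh3 mer (3 arrangements); PPh3 fac (chiral).
One of these lacks any improper symmetry element and so occurs as an enantiomeric pair, giving 4 + 1 = 5 stereoisomers in total.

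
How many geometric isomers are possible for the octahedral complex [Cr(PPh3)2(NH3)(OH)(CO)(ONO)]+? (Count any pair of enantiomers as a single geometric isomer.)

Exhaustive case analysis gives 9 geometric isomers.

9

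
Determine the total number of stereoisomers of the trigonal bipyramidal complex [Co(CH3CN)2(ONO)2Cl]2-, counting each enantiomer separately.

Exhaustive case analysis gives 5 geometric isomers.
One of these lacks any improper symmetry element and so occurs as an enantiomeric pair, giving 5 + 1 = 6 stereoisomers in total.

6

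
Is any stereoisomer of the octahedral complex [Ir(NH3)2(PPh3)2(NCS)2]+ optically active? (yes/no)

yes

In an octahedral complex each vertex has one trans partner and four cis neighbours.
Working through the distinct placements yields 5 geometric isomers: NH3 trans, PPh3 trans, NCS trans; NH3 cis, PPh3 cis, NCS trans; NH3 cis, PPh3 trans, NCS cis; NH3 cis, PPh3 cis, NCS cis (chiral); NH3 trans, PPh3 cis, NCS cis.
One of these lacks any improper symmetry element and so occurs as an enantiomeric pair, giving 5 + 1 = 6 stereoisomers in total.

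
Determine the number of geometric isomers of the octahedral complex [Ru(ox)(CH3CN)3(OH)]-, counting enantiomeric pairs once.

2

An octahedron has six vertices in three trans pairs; every non-trans pair is cis.
Each ox is bidentate and must span two cis positions.
The distinct arrangements are (2 in all): CH3CN mer; CH3CN fac.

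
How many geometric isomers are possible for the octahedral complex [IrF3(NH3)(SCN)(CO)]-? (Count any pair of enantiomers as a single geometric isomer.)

An octahedron has six vertices in three trans pairs; every non-trans pair is cis.
Working through the distinct placements yields 4 geometric isomers: F mer (3 arrangements); F fac (chiral).

4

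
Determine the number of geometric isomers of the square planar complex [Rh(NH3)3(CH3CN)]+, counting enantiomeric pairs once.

Only one geometric arrangement is possible.

1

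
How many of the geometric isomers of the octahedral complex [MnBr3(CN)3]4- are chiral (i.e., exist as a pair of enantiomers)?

The six octahedral sites form three mutually perpendicular trans pairs.
Working through the distinct placements yields 2 geometric isomers: Br mer; Br fac.
Each arrangement has an internal mirror plane or centre of symmetry, so none is chiral.

0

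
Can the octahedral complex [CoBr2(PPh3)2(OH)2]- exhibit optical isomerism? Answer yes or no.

yes

The distinct arrangements are (5 in all): Br trans, PPh3 trans, OH trans; Br trans, PPh3 cis, OH cis; Br cis, PPh3 trans, OH cis; Br cis, PPh3 cis, OH cis (chiral); Br cis, PPh3 cis, OH trans.
One of these lacks any improper symmetry element and so occurs as an enantiomeric pair, giving 5 + 1 = 6 stereoisomers in total.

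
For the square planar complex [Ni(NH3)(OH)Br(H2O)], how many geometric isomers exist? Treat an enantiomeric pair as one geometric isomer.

3

In a square planar complex each vertex has one trans partner and two cis neighbours.
Systematic placement gives 3 geometric isomers: (Br/NH3 trans, H2O/OH trans); (Br/OH trans, H2O/NH3 trans); (Br/H2O trans, NH3/OH trans).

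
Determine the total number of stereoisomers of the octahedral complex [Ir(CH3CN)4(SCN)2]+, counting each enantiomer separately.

The six octahedral sites form three mutually perpendicular trans pairs.
Working through the distinct placements yields 2 geometric isomers: SCN trans; SCN cis.
Each arrangement has an internal mirror plane or centre of symmetry, so none is chiral.

2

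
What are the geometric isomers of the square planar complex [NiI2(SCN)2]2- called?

cis and trans

In a square planar complex each vertex has one trans partner and two cis neighbours.
Systematic placement gives 2 geometric isomers: I cis; I trans.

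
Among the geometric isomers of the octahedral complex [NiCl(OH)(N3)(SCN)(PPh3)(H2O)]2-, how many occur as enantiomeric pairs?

15

The six octahedral sites form three mutually perpendicular trans pairs.
Systematic enumeration (placing each ligand type in turn and discarding arrangements equivalent by rotation or reflection) gives 15 geometric isomers.
Of these, 15 lack any improper symmetry element and so occur as enantiomeric pairs, giving 15 + 15 = 30 stereoisomers in total.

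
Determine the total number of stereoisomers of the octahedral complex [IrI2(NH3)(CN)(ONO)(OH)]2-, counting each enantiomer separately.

15

The six octahedral sites form three mutually perpendicular trans pairs.
Exhaustive case analysis gives 9 geometric isomers.
Of these, 6 lack any improper symmetry element and so occur as enantiomeric pairs, giving 9 + 6 = 15 stereoisomers in total.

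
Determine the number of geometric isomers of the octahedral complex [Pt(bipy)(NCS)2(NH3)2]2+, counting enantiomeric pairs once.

3

The six octahedral sites form three mutually perpendicular trans pairs.
Each bipy is bidentate and must span two cis positions.
Working through the distinct placements yields 3 geometric isomers: NCS trans, NH3 cis; NCS cis, NH3 cis (chiral); NCS cis, NH3 trans.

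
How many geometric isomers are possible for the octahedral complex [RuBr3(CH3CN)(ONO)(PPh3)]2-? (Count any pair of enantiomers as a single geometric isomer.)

4

The six octahedral sites form three mutually perpendicular trans pairs.
Systematic placement gives 4 geometric isomers: Br mer (3 arrangements); Br fac (chiral).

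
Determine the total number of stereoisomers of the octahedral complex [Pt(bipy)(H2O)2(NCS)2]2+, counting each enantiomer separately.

An octahedron has six vertices in three trans pairs; every non-trans pair is cis.
Each bipy is bidentate and must span two cis positions.
There are 3 geometric isomers: H2O trans, NCS cis; H2O cis, NCS cis (chiral); H2O cis, NCS trans.
One of these lacks any improper symmetry element and so occurs as an enantiomeric pair, giving 3 + 1 = 4 stereoisomers in total.

4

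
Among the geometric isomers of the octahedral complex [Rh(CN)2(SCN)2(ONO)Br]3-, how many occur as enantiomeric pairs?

2

An octahedron has six vertices in three trans pairs; every non-trans pair is cis.
Working through the distinct placements yields 6 geometric isomers: CN cis, SCN trans; CN cis, SCN cis (3 arrangements, 2 chiral); CN trans, SCN trans; CN trans, SCN cis.
Of these, 2 lack any improper symmetry element and so occur as enantiomeric pairs, giving 6 + 2 = 8 stereoisomers in total.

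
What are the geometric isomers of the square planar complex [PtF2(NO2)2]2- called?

cis and trans

In a square planar complex each vertex has one trans partner and two cis neighbours.
The distinct arrangements are (2 in all): F cis; F trans.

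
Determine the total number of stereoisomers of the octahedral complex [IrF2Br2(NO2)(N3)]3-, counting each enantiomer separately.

In an octahedral complex each vertex has one trans partner and four cis neighbours.
The distinct arrangements are (6 in all): F trans, Br trans; F cis, Br trans; F cis, Br cis (3 arrangements, 2 chiral); F trans, Br cis.
Of these, 2 lack any improper symmetry element and so occur as enantiomeric pairs, giving 6 + 2 = 8 stereoisomers in total.

8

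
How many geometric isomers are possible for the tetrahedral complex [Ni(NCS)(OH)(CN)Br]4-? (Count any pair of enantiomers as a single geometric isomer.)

1

All four vertices of a tetrahedron are equivalent and mutually adjacent, so cis/trans isomerism cannot arise.
Only one geometric arrangement is possible; it has no improper symmetry element, so it exists as a pair of enantiomers (2 stereoisomers).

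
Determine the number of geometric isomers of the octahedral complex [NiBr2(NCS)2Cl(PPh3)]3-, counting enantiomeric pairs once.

6

In an octahedral complex each vertex has one trans partner and four cis neighbours.
The distinct arrangements are (6 in all): Br trans, NCS cis; Br trans, NCS trans; Br cis, NCS cis (3 arrangements, 2 chiral); Br cis, NCS trans.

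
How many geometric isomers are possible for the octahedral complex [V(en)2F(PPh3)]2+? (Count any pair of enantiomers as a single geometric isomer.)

Each en is bidentate and must span two cis positions.
Systematic placement gives 2 geometric isomers: F and PPh3 mutually trans; F and PPh3 mutually cis (chiral).

2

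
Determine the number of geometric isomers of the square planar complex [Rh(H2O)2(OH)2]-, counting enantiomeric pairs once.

In a square planar complex each vertex has one trans partner and two cis neighbours.
The distinct arrangements are (2 in all): H2O cis; H2O trans.

2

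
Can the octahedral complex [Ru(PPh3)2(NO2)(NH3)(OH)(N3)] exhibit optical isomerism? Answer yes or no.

An octahedron has six vertices in three trans pairs; every non-trans pair is cis.
Systematic enumeration (placing each ligand type in turn and discarding arrangements equivalent by rotation or reflection) gives 9 geometric isomers.
Of these, 6 lack any improper symmetry element and so occur as enantiomeric pairs, giving 9 + 6 = 15 stereoisomers in total.

yes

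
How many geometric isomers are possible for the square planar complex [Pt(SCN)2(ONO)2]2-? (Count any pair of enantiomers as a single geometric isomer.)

2

In a square planar complex each vertex has one trans partner and two cis neighbours.
Working through the distinct placements yields 2 geometric isomers: SCN cis; SCN trans.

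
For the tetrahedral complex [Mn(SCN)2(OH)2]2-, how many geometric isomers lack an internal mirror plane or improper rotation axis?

0

All four vertices of a tetrahedron are equivalent and mutually adjacent, so cis/trans isomerism cannot arise.
Only one geometric arrangement is possible.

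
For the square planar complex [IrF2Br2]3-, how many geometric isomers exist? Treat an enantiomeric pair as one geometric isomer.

In a square planar complex each vertex has one trans partner and two cis neighbours.
Systematic placement gives 2 geometric isomers: F cis; F trans.

2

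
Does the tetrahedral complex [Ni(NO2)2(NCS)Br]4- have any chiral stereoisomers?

no

In a tetrahedral complex all four positions are equivalent and every pair of ligands is adjacent — there is no cis/trans distinction.
Only one geometric arrangement is possible.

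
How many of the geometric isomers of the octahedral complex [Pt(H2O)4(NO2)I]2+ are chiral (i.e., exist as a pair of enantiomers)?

The six octahedral sites form three mutually perpendicular trans pairs.
There are 2 geometric isomers: NO2 and I mutually trans; NO2 and I mutually cis.
Each arrangement has an internal mirror plane or centre of symmetry, so none is chiral.

0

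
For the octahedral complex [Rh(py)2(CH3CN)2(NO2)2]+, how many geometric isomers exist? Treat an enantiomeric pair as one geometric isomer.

5

The six octahedral sites form three mutually perpendicular trans pairs.
Working through the distinct placements yields 5 geometric isomers: py trans, CH3CN trans, NO2 trans; py cis, CH3CN trans, NO2 cis; py trans, CH3CN cis, NO2 cis; py cis, CH3CN cis, NO2 cis (chiral); py cis, CH3CN cis, NO2 trans.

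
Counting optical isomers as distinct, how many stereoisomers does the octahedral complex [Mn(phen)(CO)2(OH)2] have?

4

The six octahedral sites form three mutually perpendicular trans pairs.
Each phen is bidentate and must span two cis positions.
Systematic placement gives 3 geometric isomers: CO trans, OH cis; CO cis, OH cis (chiral); CO cis, OH trans.
One of these lacks any improper symmetry element and so occurs as an enantiomeric pair, giving 3 + 1 = 4 stereoisomers in total.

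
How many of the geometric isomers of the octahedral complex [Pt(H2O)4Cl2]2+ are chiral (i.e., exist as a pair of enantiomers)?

The six octahedral sites form three mutually perpendicular trans pairs.
The distinct arrangements are (2 in all): Cl trans; Cl cis.
Each arrangement has an internal mirror plane or centre of symmetry, so none is chiral.

0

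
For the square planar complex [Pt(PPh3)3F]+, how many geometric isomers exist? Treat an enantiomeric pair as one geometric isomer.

1

In a square planar complex each vertex has one trans partner and two cis neighbours.
Only one geometric arrangement is possible.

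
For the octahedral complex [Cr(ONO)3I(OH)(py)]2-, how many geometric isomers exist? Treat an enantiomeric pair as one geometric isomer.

4

Systematic placement gives 4 geometric isomers: ONO mer (3 arrangements); ONO fac (chiral).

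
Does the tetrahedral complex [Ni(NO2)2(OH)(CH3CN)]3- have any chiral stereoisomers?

In a tetrahedral complex all four positions are equivalent and every pair of ligands is adjacent — there is no cis/trans distinction.
Only one geometric arrangement is possible.

no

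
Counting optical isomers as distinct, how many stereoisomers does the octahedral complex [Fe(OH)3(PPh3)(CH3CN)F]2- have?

5

An octahedron has six vertices in three trans pairs; every non-trans pair is cis.
Systematic placement gives 4 geometric isomers: OH mer (3 arrangements); OH fac (chiral).
One of these lacks any improper symmetry element and so occurs as an enantiomeric pair, giving 4 + 1 = 5 stereoisomers in total.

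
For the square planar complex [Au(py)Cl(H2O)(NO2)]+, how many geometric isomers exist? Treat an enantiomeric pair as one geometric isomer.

In a square planar complex each vertex has one trans partner and two cis neighbours.
There are 3 geometric isomers: (Cl/NO2 trans, H2O/py trans); (Cl/py trans, H2O/NO2 trans); (Cl/H2O trans, NO2/py trans).

3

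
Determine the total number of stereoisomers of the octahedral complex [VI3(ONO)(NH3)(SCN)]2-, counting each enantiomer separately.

5

There are 4 geometric isomers: I mer (3 arrangements); I fac (chiral).
One of these lacks any improper symmetry element and so occurs as an enantiomeric pair, giving 4 + 1 = 5 stereoisomers in total.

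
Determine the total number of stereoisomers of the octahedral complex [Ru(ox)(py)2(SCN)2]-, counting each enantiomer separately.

4

The six octahedral sites form three mutually perpendicular trans pairs.
Each ox is bidentate and must span two cis positions.
Working through the distinct placements yields 3 geometric isomers: py cis, SCN trans; py trans, SCN cis; py cis, SCN cis (chiral).
One of these lacks any improper symmetry element and so occurs as an enantiomeric pair, giving 3 + 1 = 4 stereoisomers in total.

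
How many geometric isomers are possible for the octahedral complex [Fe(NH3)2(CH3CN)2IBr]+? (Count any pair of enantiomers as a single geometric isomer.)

6

An octahedron has six vertices in three trans pairs; every non-trans pair is cis.
There are 6 geometric isomers: NH3 trans, CH3CN cis; NH3 cis, CH3CN cis (3 arrangements, 2 chiral); NH3 trans, CH3CN trans; NH3 cis, CH3CN trans.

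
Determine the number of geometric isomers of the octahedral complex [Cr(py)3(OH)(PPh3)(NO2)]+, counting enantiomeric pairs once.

4

In an octahedral complex each vertex has one trans partner and four cis neighbours.
Working through the distinct placements yields 4 geometric isomers: py mer (3 arrangements); py fac (chiral).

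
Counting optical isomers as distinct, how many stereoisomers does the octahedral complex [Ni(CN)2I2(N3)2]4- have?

In an octahedral complex each vertex has one trans partner and four cis neighbours.
The distinct arrangements are (5 in all): CN trans, I trans, N3 trans; CN trans, I cis, N3 cis; CN cis, I cis, N3 trans; CN cis, I cis, N3 cis (chiral); CN cis, I trans, N3 cis.
One of these lacks any improper symmetry element and so occurs as an enantiomeric pair, giving 5 + 1 = 6 stereoisomers in total.

6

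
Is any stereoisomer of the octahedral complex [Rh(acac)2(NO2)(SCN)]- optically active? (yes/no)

An octahedron has six vertices in three trans pairs; every non-trans pair is cis.
Each acac is bidentate and must span two cis positions.
Working through the distinct placements yields 2 geometric isomers: NO2 and SCN mutually trans; NO2 and SCN mutually cis (chiral).
One of these lacks any improper symmetry element and so occurs as an enantiomeric pair, giving 2 + 1 = 3 stereoisomers in total.

yes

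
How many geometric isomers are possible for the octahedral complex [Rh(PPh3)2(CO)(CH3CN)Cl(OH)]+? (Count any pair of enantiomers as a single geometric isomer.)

9

Systematic enumeration (placing each ligand type in turn and discarding arrangements equivalent by rotation or reflection) gives 9 geometric isomers.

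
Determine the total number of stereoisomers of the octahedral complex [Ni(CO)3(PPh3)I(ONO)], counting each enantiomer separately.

5

In an octahedral complex each vertex has one trans partner and four cis neighbours.
The distinct arrangements are (4 in all): CO mer (3 arrangements); CO fac (chiral).
One of these lacks any improper symmetry element and so occurs as an enantiomeric pair, giving 4 + 1 = 5 stereoisomers in total.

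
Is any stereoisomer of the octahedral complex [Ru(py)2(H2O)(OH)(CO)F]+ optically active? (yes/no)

yes

The six octahedral sites form three mutually perpendicular trans pairs.
Systematic enumeration (placing each ligand type in turn and discarding arrangements equivalent by rotation or reflection) gives 9 geometric isomers.
Of these, 6 lack any improper symmetry element and so occur as enantiomeric pairs, giving 9 + 6 = 15 stereoisomers in total.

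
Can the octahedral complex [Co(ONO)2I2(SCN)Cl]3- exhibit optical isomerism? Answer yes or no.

The distinct arrangements are (6 in all): ONO cis, I cis (3 arrangements, 2 chiral); ONO trans, I cis; ONO cis, I trans; ONO trans, I trans.
Of these, 2 lack any improper symmetry element and so occur as enantiomeric pairs, giving 6 + 2 = 8 stereoisomers in total.

yes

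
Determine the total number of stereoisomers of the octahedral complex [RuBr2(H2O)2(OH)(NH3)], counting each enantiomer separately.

8

An octahedron has six vertices in three trans pairs; every non-trans pair is cis.
Systematic placement gives 6 geometric isomers: Br trans, H2O trans; Br trans, H2O cis; Br cis, H2O cis (3 arrangements, 2 chiral); Br cis, H2O trans.
Of these, 2 lack any improper symmetry element and so occur as enantiomeric pairs, giving 6 + 2 = 8 stereoisomers in total.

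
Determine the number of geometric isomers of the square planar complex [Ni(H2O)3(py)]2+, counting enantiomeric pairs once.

1

In a square planar complex each vertex has one trans partner and two cis neighbours.
Only one geometric arrangement is possible.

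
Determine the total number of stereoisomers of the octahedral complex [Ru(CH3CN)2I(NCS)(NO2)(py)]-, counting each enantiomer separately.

Systematic enumeration (placing each ligand type in turn and discarding arrangements equivalent by rotation or reflection) gives 9 geometric isomers.
Of these, 6 lack any improper symmetry element and so occur as enantiomeric pairs, giving 9 + 6 = 15 stereoisomers in total.

15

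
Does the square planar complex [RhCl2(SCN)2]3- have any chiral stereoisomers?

no

Working through the distinct placements yields 2 geometric isomers: Cl cis; Cl trans.
Each arrangement has an internal mirror plane or centre of symmetry, so none is chiral.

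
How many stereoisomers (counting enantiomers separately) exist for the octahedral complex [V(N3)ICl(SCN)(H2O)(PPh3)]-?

In an octahedral complex each vertex has one trans partner and four cis neighbours.
Placing the ligands in turn and identifying arrangements related by rotation or reflection leaves 15 distinct geometric isomers.
Of these, 15 lack any improper symmetry element and so occur as enantiomeric pairs, giving 15 + 15 = 30 stereoisomers in total.

30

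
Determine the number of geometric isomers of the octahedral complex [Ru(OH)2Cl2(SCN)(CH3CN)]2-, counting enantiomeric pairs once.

6

The six octahedral sites form three mutually perpendicular trans pairs.
Systematic placement gives 6 geometric isomers: OH cis, Cl cis (3 arrangements, 2 chiral); OH trans, Cl cis; OH cis, Cl trans; OH trans, Cl trans.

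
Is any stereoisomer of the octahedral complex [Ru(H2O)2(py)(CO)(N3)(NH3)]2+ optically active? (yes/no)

yes

The six octahedral sites form three mutually perpendicular trans pairs.
Systematic enumeration (placing each ligand type in turn and discarding arrangements equivalent by rotation or reflection) gives 9 geometric isomers.
Of these, 6 lack any improper symmetry element and so occur as enantiomeric pairs, giving 9 + 6 = 15 stereoisomers in total.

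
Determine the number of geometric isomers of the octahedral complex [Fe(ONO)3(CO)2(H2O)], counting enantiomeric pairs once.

In an octahedral complex each vertex has one trans partner and four cis neighbours.
Working through the distinct placements yields 3 geometric isomers: ONO mer, CO trans; ONO mer, CO cis; ONO fac, CO cis.

3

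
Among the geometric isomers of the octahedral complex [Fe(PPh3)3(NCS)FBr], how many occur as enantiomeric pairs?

The six octahedral sites form three mutually perpendicular trans pairs.
There are 4 geometric isomers: PPh3 mer (3 arrangements); PPh3 fac (chiral).
One of these lacks any improper symmetry element and so occurs as an enantiomeric pair, giving 4 + 1 = 5 stereoisomers in total.

1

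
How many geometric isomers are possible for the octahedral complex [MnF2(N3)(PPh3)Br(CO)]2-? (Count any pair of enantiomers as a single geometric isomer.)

9

The six octahedral sites form three mutually perpendicular trans pairs.
Exhaustive case analysis gives 9 geometric isomers.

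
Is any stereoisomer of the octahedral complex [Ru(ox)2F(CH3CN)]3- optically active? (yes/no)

An octahedron has six vertices in three trans pairs; every non-trans pair is cis.
Each ox is bidentate and must span two cis positions.
Working through the distinct placements yields 2 geometric isomers: F and CH3CN mutually trans; F and CH3CN mutually cis (chiral).
One of these lacks any improper symmetry element and so occurs as an enantiomeric pair, giving 2 + 1 = 3 stereoisomers in total.

yes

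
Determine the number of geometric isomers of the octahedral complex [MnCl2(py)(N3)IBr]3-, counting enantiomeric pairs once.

9

Placing the ligands in turn and identifying arrangements related by rotation or reflection leaves 9 distinct geometric isomers.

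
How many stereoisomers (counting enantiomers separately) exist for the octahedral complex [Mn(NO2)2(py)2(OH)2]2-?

The six octahedral sites form three mutually perpendicular trans pairs.
The distinct arrangements are (5 in all): NO2 trans, py trans, OH trans; NO2 trans, py cis, OH cis; NO2 cis, py trans, OH cis; NO2 cis, py cis, OH cis (chiral); NO2 cis, py cis, OH trans.
One of these lacks any improper symmetry element and so occurs as an enantiomeric pair, giving 5 + 1 = 6 stereoisomers in total.

6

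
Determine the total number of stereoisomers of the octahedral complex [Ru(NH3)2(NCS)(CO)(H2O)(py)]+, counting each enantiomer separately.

15

An octahedron has six vertices in three trans pairs; every non-trans pair is cis.
Placing the ligands in turn and identifying arrangements related by rotation or reflection leaves 9 distinct geometric isomers.
Of these, 6 lack any improper symmetry element and so occur as enantiomeric pairs, giving 9 + 6 = 15 stereoisomers in total.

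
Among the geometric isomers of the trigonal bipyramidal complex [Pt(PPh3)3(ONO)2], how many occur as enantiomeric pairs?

0

In a trigonal bipyramid the two axial positions differ from the three equatorial ones.
The distinct arrangements are (3 in all): ONO both axial; ONO one axial, one equatorial; ONO both equatorial.
Each arrangement has an internal mirror plane or centre of symmetry, so none is chiral.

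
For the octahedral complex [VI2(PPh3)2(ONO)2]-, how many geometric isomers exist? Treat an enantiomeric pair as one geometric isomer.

Systematic placement gives 5 geometric isomers: I trans, PPh3 trans, ONO trans; I trans, PPh3 cis, ONO cis; I cis, PPh3 trans, ONO cis; I cis, PPh3 cis, ONO cis (chiral); I cis, PPh3 cis, ONO trans.

5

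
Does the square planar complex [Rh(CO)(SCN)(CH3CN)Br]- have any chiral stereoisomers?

no

In a square planar complex each vertex has one trans partner and two cis neighbours.
There are 3 geometric isomers: (Br/CO trans, CH3CN/SCN trans); (Br/SCN trans, CH3CN/CO trans); (Br/CH3CN trans, CO/SCN trans).
Each arrangement has an internal mirror plane or centre of symmetry, so none is chiral.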